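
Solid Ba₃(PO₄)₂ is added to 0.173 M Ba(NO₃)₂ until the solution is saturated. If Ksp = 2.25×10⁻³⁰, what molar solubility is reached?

1.04×10⁻¹⁴ M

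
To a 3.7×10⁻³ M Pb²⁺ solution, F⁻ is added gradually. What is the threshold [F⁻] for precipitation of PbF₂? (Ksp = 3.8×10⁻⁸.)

3.2×10⁻³ M

The threshold for precipitation is Q = Ksp.
PbF₂(s) ⇌ Pb²⁺(aq) + 2 F⁻(aq)
Ksp = [Pb²⁺][F⁻]^2 = [F⁻]^2(3.7×10⁻³)
[F⁻]^2 = 3.8×10⁻⁸ / (3.7×10⁻³) = 1.0×10⁻⁵
[F⁻] = 3.2×10⁻³ M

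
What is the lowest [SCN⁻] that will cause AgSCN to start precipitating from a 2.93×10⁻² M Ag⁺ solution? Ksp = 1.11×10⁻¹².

Each salt precipitates once Q = Ksp for that salt.
AgSCN(s) ⇌ Ag⁺(aq) + SCN⁻(aq)
Ksp = [Ag⁺][SCN⁻] = [SCN⁻](2.93×10⁻²)
[SCN⁻] = 1.11×10⁻¹² / (2.93×10⁻²) = 3.79×10⁻¹¹
[SCN⁻] = 3.79×10⁻¹¹ M

3.79×10⁻¹¹ M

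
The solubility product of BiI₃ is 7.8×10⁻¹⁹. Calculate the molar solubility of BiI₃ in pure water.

BiI₃(s) ⇌ Bi³⁺(aq) + 3 I⁻(aq)
If s mol/L of BiI₃ dissolves, [Bi³⁺] = s and [I⁻] = 3s.
Ksp = [Bi³⁺][I⁻]^3 = s · (3s)^3 = 27s^4
27s^4 = 7.8×10⁻¹⁹  ⇒  s^4 = 2.9×10⁻²⁰
s = (2.9×10⁻²⁰)^(1/4) = 1.3×10⁻⁵ mol L⁻¹

1.3×10⁻⁵ M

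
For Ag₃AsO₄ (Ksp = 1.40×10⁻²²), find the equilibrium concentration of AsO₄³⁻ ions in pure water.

1.51×10⁻⁶ M

Ag₃AsO₄(s) ⇌ 3 Ag⁺(aq) + AsO₄³⁻(aq)
For each mole of Ag₃AsO₄ that dissolves per liter, [Ag⁺] = 3s and [AsO₄³⁻] = s; let s denote this solubility.
Ksp = [Ag⁺]^3[AsO₄³⁻] = (3s)^3 · s = 27s^4 = 1.40×10⁻²²
s = 1.51×10⁻⁶ M
[AsO₄³⁻] = s = 1.51×10⁻⁶ M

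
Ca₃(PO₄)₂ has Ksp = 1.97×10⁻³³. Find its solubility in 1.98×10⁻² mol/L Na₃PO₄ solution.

5.71×10⁻¹¹ M

Ca₃(PO₄)₂(s) ⇌ 3 Ca²⁺(aq) + 2 PO₄³⁻(aq)
The solution already contains PO₄³⁻ at 1.98×10⁻² mol/L. Let s be the molar solubility of Ca₃(PO₄)₂.
[PO₄³⁻] ≈ 1.98×10⁻² mol/L (common ion dominates); [Ca²⁺] = 3s.
Ksp = [Ca²⁺]^3[PO₄³⁻]^2 = (3s)^3(1.98×10⁻²)^2
(3s)^3 = 1.97×10⁻³³ / (1.98×10⁻²)^2 = 5.02×10⁻³⁰
s = 5.71×10⁻¹¹ mol/L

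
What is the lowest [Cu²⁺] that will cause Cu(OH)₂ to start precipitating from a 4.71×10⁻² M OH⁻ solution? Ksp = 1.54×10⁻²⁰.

Precipitation of each salt begins when its ion product equals Ksp.
Cu(OH)₂(s) ⇌ Cu²⁺(aq) + 2 OH⁻(aq)
Ksp = [Cu²⁺][OH⁻]^2 = [Cu²⁺](4.71×10⁻²)^2
[Cu²⁺] = 1.54×10⁻²⁰ / (4.71×10⁻²)^2 = 6.94×10⁻¹⁸
[Cu²⁺] = 6.94×10⁻¹⁸ M

6.94×10⁻¹⁸ M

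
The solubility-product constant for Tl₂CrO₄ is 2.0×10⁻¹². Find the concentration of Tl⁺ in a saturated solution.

Tl₂CrO₄(s) ⇌ 2 Tl⁺(aq) + CrO₄²⁻(aq)
For each mole of Tl₂CrO₄ that dissolves per liter, [Tl⁺] = 2s and [CrO₄²⁻] = s; let s denote this solubility.
Ksp = [Tl⁺]^2[CrO₄²⁻] = (2s)^2 · s = 4s^3 = 2.0×10⁻¹²
s = 7.9×10⁻⁵ M
[Tl⁺] = 2s = 1.6×10⁻⁴ M

1.6×10⁻⁴ M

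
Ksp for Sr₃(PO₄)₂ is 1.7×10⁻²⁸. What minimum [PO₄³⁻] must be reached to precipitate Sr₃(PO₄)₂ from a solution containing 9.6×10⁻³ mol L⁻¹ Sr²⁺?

A salt starts to precipitate once the ion product Q reaches its Ksp.
Sr₃(PO₄)₂(s) ⇌ 3 Sr²⁺(aq) + 2 PO₄³⁻(aq)
Ksp = [Sr²⁺]^3[PO₄³⁻]^2 = [PO₄³⁻]^2(9.6×10⁻³)^3
[PO₄³⁻]^2 = 1.7×10⁻²⁸ / (9.6×10⁻³)^3 = 1.9×10⁻²²
[PO₄³⁻] = 1.4×10⁻¹¹ mol L⁻¹

1.4×10⁻¹¹ M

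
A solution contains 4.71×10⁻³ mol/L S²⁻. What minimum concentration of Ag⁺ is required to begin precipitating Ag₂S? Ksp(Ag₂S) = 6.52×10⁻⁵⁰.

Precipitation begins when Q = Ksp.
Ag₂S(s) ⇌ 2 Ag⁺(aq) + S²⁻(aq)
Ksp = [Ag⁺]^2[S²⁻] = [Ag⁺]^2(4.71×10⁻³)
[Ag⁺]^2 = 6.52×10⁻⁵⁰ / (4.71×10⁻³) = 1.38×10⁻⁴⁷
[Ag⁺] = 3.72×10⁻²⁴ mol/L

3.72×10⁻²⁴ M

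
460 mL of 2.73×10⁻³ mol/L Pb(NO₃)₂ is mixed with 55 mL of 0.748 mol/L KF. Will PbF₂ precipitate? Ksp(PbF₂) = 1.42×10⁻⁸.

Yes

After mixing, V = 460 mL + 55 mL = 515 mL.
[Pb²⁺] = (2.73×10⁻³)(460)/515 = 2.44×10⁻³ mol/L
[F⁻] = (0.748)(55)/515 = 7.99×10⁻² mol/L
Q = [Pb²⁺][F⁻]^2 = 1.56×10⁻⁵
Because Q > Ksp (1.56×10⁻⁵ vs 1.42×10⁻⁸), a precipitate of PbF₂ forms.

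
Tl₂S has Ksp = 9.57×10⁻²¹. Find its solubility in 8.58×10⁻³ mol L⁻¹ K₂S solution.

5.28×10⁻¹⁰ M

Tl₂S(s) ⇌ 2 Tl⁺(aq) + S²⁻(aq)
With S²⁻ already at 8.58×10⁻³ mol L⁻¹ and s small, take [S²⁻] ≈ 8.58×10⁻³ mol L⁻¹ and [Tl⁺] = 2s.
Ksp = [Tl⁺]^2[S²⁻] = (2s)^2(8.58×10⁻³)
(2s)^2 = 9.57×10⁻²¹ / (8.58×10⁻³) = 1.12×10⁻¹⁸
s = 5.28×10⁻¹⁰ mol L⁻¹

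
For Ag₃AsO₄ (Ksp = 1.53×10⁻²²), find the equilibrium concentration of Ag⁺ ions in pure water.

Ag₃AsO₄(s) ⇌ 3 Ag⁺(aq) + AsO₄³⁻(aq)
For each mole of Ag₃AsO₄ that dissolves per liter, [Ag⁺] = 3s and [AsO₄³⁻] = s; let s denote this solubility.
Ksp = [Ag⁺]^3[AsO₄³⁻] = (3s)^3 · s = 27s^4 = 1.53×10⁻²²
s = 1.54×10⁻⁶ M
[Ag⁺] = 3s = 4.63×10⁻⁶ M

4.63×10⁻⁶ M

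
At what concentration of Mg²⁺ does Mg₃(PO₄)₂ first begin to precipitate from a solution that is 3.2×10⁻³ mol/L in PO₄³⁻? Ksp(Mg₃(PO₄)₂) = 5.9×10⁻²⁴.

Each salt precipitates once Q = Ksp for that salt.
Mg₃(PO₄)₂(s) ⇌ 3 Mg²⁺(aq) + 2 PO₄³⁻(aq)
Ksp = [Mg²⁺]^3[PO₄³⁻]^2 = [Mg²⁺]^3(3.2×10⁻³)^2
[Mg²⁺]^3 = 5.9×10⁻²⁴ / (3.2×10⁻³)^2 = 5.8×10⁻¹⁹
[Mg²⁺] = 8.3×10⁻⁷ mol/L

8.3×10⁻⁷ M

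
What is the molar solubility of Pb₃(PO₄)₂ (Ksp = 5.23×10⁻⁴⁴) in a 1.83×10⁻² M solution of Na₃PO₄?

Pb₃(PO₄)₂(s) ⇌ 3 Pb²⁺(aq) + 2 PO₄³⁻(aq)
The solution already contains PO₄³⁻ at 1.83×10⁻² M. Let s be the molar solubility of Pb₃(PO₄)₂.
[PO₄³⁻] ≈ 1.83×10⁻² M (common ion dominates); [Pb²⁺] = 3s.
Ksp = [Pb²⁺]^3[PO₄³⁻]^2 = (3s)^3(1.83×10⁻²)^2
(3s)^3 = 5.23×10⁻⁴⁴ / (1.83×10⁻²)^2 = 1.56×10⁻⁴⁰
s = 1.80×10⁻¹⁴ M

1.80×10⁻¹⁴ M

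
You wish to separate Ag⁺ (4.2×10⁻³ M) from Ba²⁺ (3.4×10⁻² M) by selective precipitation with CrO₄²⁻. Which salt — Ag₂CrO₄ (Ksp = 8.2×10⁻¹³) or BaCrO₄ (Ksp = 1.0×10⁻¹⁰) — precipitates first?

The threshold for precipitation is Q = Ksp.
For Ag₂CrO₄: [CrO₄²⁻] = (Ksp/[Ag⁺]^2) = 4.6×10⁻⁸ M
For BaCrO₄: [CrO₄²⁻] = (Ksp/[Ba²⁺]) = 2.9×10⁻⁹ M
The smaller threshold [CrO₄²⁻] is reached first, so BaCrO₄ precipitates first.

BaCrO₄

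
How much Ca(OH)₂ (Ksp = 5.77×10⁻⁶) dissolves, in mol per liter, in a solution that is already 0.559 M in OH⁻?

1.85×10⁻⁵ M

Ca(OH)₂(s) ⇌ Ca²⁺(aq) + 2 OH⁻(aq)
OH⁻ is already present at 0.559 M. If s mol/L of Ca(OH)₂ dissolves, [Ca²⁺] = s while [OH⁻] ≈ 0.559 M.
Ksp = [Ca²⁺][OH⁻]^2 = s(0.559)^2
s = 5.77×10⁻⁶ / (0.559)^2 = 1.85×10⁻⁵
s = 1.85×10⁻⁵ M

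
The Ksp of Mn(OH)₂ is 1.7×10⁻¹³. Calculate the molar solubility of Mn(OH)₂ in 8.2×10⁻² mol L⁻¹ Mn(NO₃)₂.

Mn(OH)₂(s) ⇌ Mn²⁺(aq) + 2 OH⁻(aq)
Let s be the solubility of Mn(OH)₂ here. The common ion gives [Mn²⁺] ≈ 8.2×10⁻² mol L⁻¹, and [OH⁻] = 2s.
Ksp = [Mn²⁺][OH⁻]^2 = (8.2×10⁻²)(2s)^2
(2s)^2 = 1.7×10⁻¹³ / (8.2×10⁻²) = 2.1×10⁻¹²
s = 7.2×10⁻⁷ mol L⁻¹

7.2×10⁻⁷ M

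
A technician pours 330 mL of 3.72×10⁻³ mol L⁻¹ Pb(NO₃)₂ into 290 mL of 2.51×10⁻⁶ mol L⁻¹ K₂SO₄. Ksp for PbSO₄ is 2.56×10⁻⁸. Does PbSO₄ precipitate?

No

The combined volume is 620 mL.
[Pb²⁺] = (3.72×10⁻³)(330)/620 = 1.98×10⁻³ mol L⁻¹
[SO₄²⁻] = (2.51×10⁻⁶)(290)/620 = 1.17×10⁻⁶ mol L⁻¹
Q = [Pb²⁺][SO₄²⁻] = 2.32×10⁻⁹
Q = 2.32×10⁻⁹ < Ksp = 2.56×10⁻⁸, so the solution is unsaturated and no precipitate forms.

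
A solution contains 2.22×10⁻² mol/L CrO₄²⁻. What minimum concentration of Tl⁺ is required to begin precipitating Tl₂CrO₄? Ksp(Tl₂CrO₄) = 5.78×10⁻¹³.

Precipitation begins when Q = Ksp.
Tl₂CrO₄(s) ⇌ 2 Tl⁺(aq) + CrO₄²⁻(aq)
Ksp = [Tl⁺]^2[CrO₄²⁻] = [Tl⁺]^2(2.22×10⁻²)
[Tl⁺]^2 = 5.78×10⁻¹³ / (2.22×10⁻²) = 2.60×10⁻¹¹
[Tl⁺] = 5.10×10⁻⁶ mol/L

5.10×10⁻⁶ M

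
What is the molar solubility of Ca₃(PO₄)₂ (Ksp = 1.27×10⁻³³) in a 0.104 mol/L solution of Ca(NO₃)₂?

5.31×10⁻¹⁶ M

Ca₃(PO₄)₂(s) ⇌ 3 Ca²⁺(aq) + 2 PO₄³⁻(aq)
Let s be the solubility of Ca₃(PO₄)₂ here. The common ion gives [Ca²⁺] ≈ 0.104 mol/L, and [PO₄³⁻] = 2s.
Ksp = [Ca²⁺]^3[PO₄³⁻]^2 = (0.104)^3(2s)^2
(2s)^2 = 1.27×10⁻³³ / (0.104)^3 = 1.13×10⁻³⁰
s = 5.31×10⁻¹⁶ mol/L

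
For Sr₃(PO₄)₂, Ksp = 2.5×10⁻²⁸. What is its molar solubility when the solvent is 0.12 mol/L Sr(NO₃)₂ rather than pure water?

Sr₃(PO₄)₂(s) ⇌ 3 Sr²⁺(aq) + 2 PO₄³⁻(aq)
Let s be the solubility of Sr₃(PO₄)₂ here. The common ion gives [Sr²⁺] ≈ 0.12 mol/L, and [PO₄³⁻] = 2s.
Ksp = [Sr²⁺]^3[PO₄³⁻]^2 = (0.12)^3(2s)^2
(2s)^2 = 2.5×10⁻²⁸ / (0.12)^3 = 1.4×10⁻²⁵
s = 1.9×10⁻¹³ mol/L

1.9×10⁻¹³ M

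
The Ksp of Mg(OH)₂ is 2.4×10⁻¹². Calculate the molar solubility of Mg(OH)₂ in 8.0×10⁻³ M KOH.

3.8×10⁻⁸ M

Mg(OH)₂(s) ⇌ Mg²⁺(aq) + 2 OH⁻(aq)
Let s be the solubility of Mg(OH)₂ here. The common ion gives [OH⁻] ≈ 8.0×10⁻³ M, and [Mg²⁺] = s.
Ksp = [Mg²⁺][OH⁻]^2 = s(8.0×10⁻³)^2
s = 2.4×10⁻¹² / (8.0×10⁻³)^2 = 3.8×10⁻⁸
s = 3.8×10⁻⁸ M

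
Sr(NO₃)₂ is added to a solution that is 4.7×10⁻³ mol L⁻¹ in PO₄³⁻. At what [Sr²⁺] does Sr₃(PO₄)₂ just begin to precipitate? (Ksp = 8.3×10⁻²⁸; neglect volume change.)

3.3×10⁻⁸ M

A salt starts to precipitate once the ion product Q reaches its Ksp.
Sr₃(PO₄)₂(s) ⇌ 3 Sr²⁺(aq) + 2 PO₄³⁻(aq)
Ksp = [Sr²⁺]^3[PO₄³⁻]^2 = [Sr²⁺]^3(4.7×10⁻³)^2
[Sr²⁺]^3 = 8.3×10⁻²⁸ / (4.7×10⁻³)^2 = 3.8×10⁻²³
[Sr²⁺] = 3.3×10⁻⁸ mol L⁻¹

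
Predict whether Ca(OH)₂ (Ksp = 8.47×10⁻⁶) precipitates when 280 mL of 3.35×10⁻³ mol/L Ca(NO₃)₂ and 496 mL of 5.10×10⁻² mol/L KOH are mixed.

No

After mixing, V = 280 mL + 496 mL = 776 mL.
[Ca²⁺] = (3.35×10⁻³)(280)/776 = 1.21×10⁻³ mol/L
[OH⁻] = (5.10×10⁻²)(496)/776 = 3.26×10⁻² mol/L
Q = [Ca²⁺][OH⁻]^2 = 1.28×10⁻⁶
Q = 1.28×10⁻⁶ < Ksp = 8.47×10⁻⁶, so the solution is unsaturated and no precipitate forms.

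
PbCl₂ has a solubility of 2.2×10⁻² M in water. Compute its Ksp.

Ksp = 4.3×10⁻⁵

PbCl₂(s) ⇌ Pb²⁺(aq) + 2 Cl⁻(aq)
Call the molar solubility s, so that [Pb²⁺] = s and [Cl⁻] = 2s.
Ksp = [Pb²⁺][Cl⁻]^2 = s · (2s)^2 = 4s^3
Ksp = 4 × (2.2×10⁻²)^3 = 4.3×10⁻⁵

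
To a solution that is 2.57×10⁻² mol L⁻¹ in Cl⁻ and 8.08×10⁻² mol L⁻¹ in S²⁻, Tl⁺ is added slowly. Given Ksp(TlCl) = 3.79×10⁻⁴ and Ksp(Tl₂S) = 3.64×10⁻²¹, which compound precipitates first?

Tl₂S

Precipitation of each salt begins when its ion product equals Ksp.
For TlCl: [Tl⁺] = (Ksp/[Cl⁻]) = 1.47×10⁻² mol L⁻¹
For Tl₂S: [Tl⁺] = (Ksp/[S²⁻])^(1/2) = 2.12×10⁻¹⁰ mol L⁻¹
The smaller threshold [Tl⁺] is reached first, so Tl₂S precipitates first.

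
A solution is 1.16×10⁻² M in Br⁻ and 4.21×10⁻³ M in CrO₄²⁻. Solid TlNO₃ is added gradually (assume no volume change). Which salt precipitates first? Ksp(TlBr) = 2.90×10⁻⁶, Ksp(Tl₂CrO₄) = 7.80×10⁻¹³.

Tl₂CrO₄

Each salt precipitates once Q = Ksp for that salt.
For TlBr: [Tl⁺] = (Ksp/[Br⁻]) = 2.50×10⁻⁴ M
For Tl₂CrO₄: [Tl⁺] = (Ksp/[CrO₄²⁻])^(1/2) = 1.36×10⁻⁵ M
Tl₂CrO₄ requires the lower [Tl⁺], so it precipitates first.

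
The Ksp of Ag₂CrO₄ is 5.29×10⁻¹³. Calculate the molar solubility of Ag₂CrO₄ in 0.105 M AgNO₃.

4.80×10⁻¹¹ M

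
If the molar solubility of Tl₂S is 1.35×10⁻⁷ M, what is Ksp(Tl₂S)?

Ksp = 9.84×10⁻²¹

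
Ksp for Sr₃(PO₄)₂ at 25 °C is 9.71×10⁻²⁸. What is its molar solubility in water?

1.55×10⁻⁶ M

Sr₃(PO₄)₂(s) ⇌ 3 Sr²⁺(aq) + 2 PO₄³⁻(aq)
Call the molar solubility s, so that [Sr²⁺] = 3s and [PO₄³⁻] = 2s.
Ksp = [Sr²⁺]^3[PO₄³⁻]^2 = (3s)^3 · (2s)^2 = 108s^5
108s^5 = 9.71×10⁻²⁸  ⇒  s^5 = 8.99×10⁻³⁰
Taking the 5th root, s = 1.55×10⁻⁶ mol/L.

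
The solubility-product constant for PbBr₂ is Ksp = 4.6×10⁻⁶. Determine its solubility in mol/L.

PbBr₂(s) ⇌ Pb²⁺(aq) + 2 Br⁻(aq)
Let s be the molar solubility. Then [Pb²⁺] = s and [Br⁻] = 2s.
Ksp = [Pb²⁺][Br⁻]^2 = s · (2s)^2 = 4s^3
4s^3 = 4.6×10⁻⁶  ⇒  s^3 = 1.2×10⁻⁶
s = (1.2×10⁻⁶)^(1/3) = 1.0×10⁻² M

1.0×10⁻² M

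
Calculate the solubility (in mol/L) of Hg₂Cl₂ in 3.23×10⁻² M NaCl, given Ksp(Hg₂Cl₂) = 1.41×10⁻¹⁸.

1.35×10⁻¹⁵ M

Hg₂Cl₂(s) ⇌ Hg₂²⁺(aq) + 2 Cl⁻(aq)
The solution already contains Cl⁻ at 3.23×10⁻² M. Let s be the molar solubility of Hg₂Cl₂.
[Cl⁻] ≈ 3.23×10⁻² M (common ion dominates); [Hg₂²⁺] = s.
Ksp = [Hg₂²⁺][Cl⁻]^2 = s(3.23×10⁻²)^2
s = 1.41×10⁻¹⁸ / (3.23×10⁻²)^2 = 1.35×10⁻¹⁵
s = 1.35×10⁻¹⁵ M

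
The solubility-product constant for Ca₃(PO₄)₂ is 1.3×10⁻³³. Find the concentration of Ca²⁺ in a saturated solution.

Ca₃(PO₄)₂(s) ⇌ 3 Ca²⁺(aq) + 2 PO₄³⁻(aq)
If s mol/L of Ca₃(PO₄)₂ dissolves, [Ca²⁺] = 3s and [PO₄³⁻] = 2s.
Ksp = [Ca²⁺]^3[PO₄³⁻]^2 = (3s)^3 · (2s)^2 = 108s^5 = 1.3×10⁻³³
s = 1.0×10⁻⁷ mol/L
[Ca²⁺] = 3s = 3.1×10⁻⁷ mol/L

3.1×10⁻⁷ M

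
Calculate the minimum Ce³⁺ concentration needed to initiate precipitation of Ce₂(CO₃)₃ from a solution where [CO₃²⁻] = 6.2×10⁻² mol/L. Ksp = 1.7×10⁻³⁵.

Precipitation begins when Q = Ksp.
Ce₂(CO₃)₃(s) ⇌ 2 Ce³⁺(aq) + 3 CO₃²⁻(aq)
Ksp = [Ce³⁺]^2[CO₃²⁻]^3 = [Ce³⁺]^2(6.2×10⁻²)^3
[Ce³⁺]^2 = 1.7×10⁻³⁵ / (6.2×10⁻²)^3 = 7.1×10⁻³²
[Ce³⁺] = 2.7×10⁻¹⁶ mol/L

2.7×10⁻¹⁶ M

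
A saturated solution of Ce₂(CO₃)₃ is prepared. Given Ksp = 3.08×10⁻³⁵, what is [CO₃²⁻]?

Ce₂(CO₃)₃(s) ⇌ 2 Ce³⁺(aq) + 3 CO₃²⁻(aq)
Call the molar solubility s, so that [Ce³⁺] = 2s and [CO₃²⁻] = 3s.
Ksp = [Ce³⁺]^2[CO₃²⁻]^3 = (2s)^2 · (3s)^3 = 108s^5 = 3.08×10⁻³⁵
s = 4.91×10⁻⁸ mol L⁻¹
[CO₃²⁻] = 3s = 1.47×10⁻⁷ mol L⁻¹

1.47×10⁻⁷ M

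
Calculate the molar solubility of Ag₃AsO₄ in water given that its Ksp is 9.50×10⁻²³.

Ag₃AsO₄(s) ⇌ 3 Ag⁺(aq) + AsO₄³⁻(aq)
For each mole of Ag₃AsO₄ that dissolves per liter, [Ag⁺] = 3s and [AsO₄³⁻] = s; let s denote this solubility.
Ksp = [Ag⁺]^3[AsO₄³⁻] = (3s)^3 · s = 27s^4
27s^4 = 9.50×10⁻²³  ⇒  s^4 = 3.52×10⁻²⁴
s = (3.52×10⁻²⁴)^(1/4) = 1.37×10⁻⁶ mol L⁻¹

1.37×10⁻⁶ M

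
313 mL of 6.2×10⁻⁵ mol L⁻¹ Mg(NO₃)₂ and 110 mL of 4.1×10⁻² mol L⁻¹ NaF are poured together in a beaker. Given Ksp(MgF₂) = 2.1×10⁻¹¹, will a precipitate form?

Yes

Total volume after mixing = 313 + 110 = 423 mL.
[Mg²⁺] = (6.2×10⁻⁵)(313)/423 = 4.6×10⁻⁵ mol L⁻¹
[F⁻] = (4.1×10⁻²)(110)/423 = 1.1×10⁻² mol L⁻¹
Q = [Mg²⁺][F⁻]^2 = 5.2×10⁻⁹
Q = 5.2×10⁻⁹ > Ksp = 2.1×10⁻¹¹, so the solution is supersaturated and MgF₂ precipitates.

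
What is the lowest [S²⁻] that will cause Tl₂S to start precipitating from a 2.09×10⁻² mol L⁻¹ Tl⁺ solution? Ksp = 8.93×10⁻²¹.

2.04×10⁻¹⁷ M

Each salt precipitates once Q = Ksp for that salt.
Tl₂S(s) ⇌ 2 Tl⁺(aq) + S²⁻(aq)
Ksp = [Tl⁺]^2[S²⁻] = [S²⁻](2.09×10⁻²)^2
[S²⁻] = 8.93×10⁻²¹ / (2.09×10⁻²)^2 = 2.04×10⁻¹⁷
[S²⁻] = 2.04×10⁻¹⁷ mol L⁻¹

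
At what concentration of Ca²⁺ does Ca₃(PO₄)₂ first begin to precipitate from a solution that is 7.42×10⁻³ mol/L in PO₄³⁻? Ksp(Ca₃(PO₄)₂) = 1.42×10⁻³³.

2.95×10⁻¹⁰ M

A salt starts to precipitate once the ion product Q reaches its Ksp.
Ca₃(PO₄)₂(s) ⇌ 3 Ca²⁺(aq) + 2 PO₄³⁻(aq)
Ksp = [Ca²⁺]^3[PO₄³⁻]^2 = [Ca²⁺]^3(7.42×10⁻³)^2
[Ca²⁺]^3 = 1.42×10⁻³³ / (7.42×10⁻³)^2 = 2.58×10⁻²⁹
[Ca²⁺] = 2.95×10⁻¹⁰ mol/L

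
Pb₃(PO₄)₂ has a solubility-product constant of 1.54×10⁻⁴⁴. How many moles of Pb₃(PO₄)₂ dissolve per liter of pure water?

6.77×10⁻¹⁰ M

Pb₃(PO₄)₂(s) ⇌ 3 Pb²⁺(aq) + 2 PO₄³⁻(aq)
Let s be the molar solubility. Then [Pb²⁺] = 3s and [PO₄³⁻] = 2s.
Ksp = [Pb²⁺]^3[PO₄³⁻]^2 = (3s)^3 · (2s)^2 = 108s^5
108s^5 = 1.54×10⁻⁴⁴  ⇒  s^5 = 1.43×10⁻⁴⁶
s = (1.43×10⁻⁴⁶)^(1/5) = 6.77×10⁻¹⁰ M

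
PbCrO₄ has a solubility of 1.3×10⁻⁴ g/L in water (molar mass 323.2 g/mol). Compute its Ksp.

Ksp = 1.6×10⁻¹³

Convert to molarity: s = 1.3×10⁻⁴ / 323.2 = 4.022×10⁻⁷ mol/L
PbCrO₄(s) ⇌ Pb²⁺(aq) + CrO₄²⁻(aq)
For each mole of PbCrO₄ that dissolves per liter, [Pb²⁺] = s and [CrO₄²⁻] = s; let s denote this solubility.
Ksp = [Pb²⁺][CrO₄²⁻] = s · s = s^2
Ksp = (4.022×10⁻⁷)^2 = 1.6×10⁻¹³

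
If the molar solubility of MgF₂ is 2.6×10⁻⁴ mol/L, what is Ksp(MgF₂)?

MgF₂(s) ⇌ Mg²⁺(aq) + 2 F⁻(aq)
With molar solubility s: [Mg²⁺] = s, [F⁻] = 2s.
Ksp = [Mg²⁺][F⁻]^2 = s · (2s)^2 = 4s^3
Ksp = 4 × (2.6×10⁻⁴)^3 = 7.0×10⁻¹¹

Ksp = 7.0×10⁻¹¹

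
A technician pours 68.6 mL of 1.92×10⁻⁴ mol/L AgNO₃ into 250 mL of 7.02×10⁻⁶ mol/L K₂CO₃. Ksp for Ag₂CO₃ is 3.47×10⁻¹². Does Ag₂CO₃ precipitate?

No

After mixing, V = 68.6 mL + 250 mL = 318.6 mL.
[Ag⁺] = (1.92×10⁻⁴)(68.6)/318.6 = 4.13×10⁻⁵ mol/L
[CO₃²⁻] = (7.02×10⁻⁶)(250)/318.6 = 5.51×10⁻⁶ mol/L
Q = [Ag⁺]^2[CO₃²⁻] = 9.41×10⁻¹⁵
Q = 9.41×10⁻¹⁵ < Ksp = 3.47×10⁻¹², so the solution is unsaturated and no precipitate forms.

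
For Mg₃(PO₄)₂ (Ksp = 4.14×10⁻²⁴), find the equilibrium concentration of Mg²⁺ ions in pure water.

2.48×10⁻⁵ M

Mg₃(PO₄)₂(s) ⇌ 3 Mg²⁺(aq) + 2 PO₄³⁻(aq)
If s mol/L of Mg₃(PO₄)₂ dissolves, [Mg²⁺] = 3s and [PO₄³⁻] = 2s.
Ksp = [Mg²⁺]^3[PO₄³⁻]^2 = (3s)^3 · (2s)^2 = 108s^5 = 4.14×10⁻²⁴
s = 8.25×10⁻⁶ M
[Mg²⁺] = 3s = 2.48×10⁻⁵ M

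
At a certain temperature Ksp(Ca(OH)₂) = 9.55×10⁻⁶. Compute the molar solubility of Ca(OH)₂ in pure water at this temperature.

Ca(OH)₂(s) ⇌ Ca²⁺(aq) + 2 OH⁻(aq)
For each mole of Ca(OH)₂ that dissolves per liter, [Ca²⁺] = s and [OH⁻] = 2s; let s denote this solubility.
Ksp = [Ca²⁺][OH⁻]^2 = s · (2s)^2 = 4s^3
4s^3 = 9.55×10⁻⁶  ⇒  s^3 = 2.39×10⁻⁶
Taking the 3rd root, s = 1.34×10⁻² M.

1.34×10⁻² M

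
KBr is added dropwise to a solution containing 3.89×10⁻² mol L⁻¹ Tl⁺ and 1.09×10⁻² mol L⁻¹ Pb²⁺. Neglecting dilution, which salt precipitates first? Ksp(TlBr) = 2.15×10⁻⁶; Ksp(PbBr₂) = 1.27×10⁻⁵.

Each salt precipitates once Q = Ksp for that salt.
For TlBr: [Br⁻] = (Ksp/[Tl⁺]) = 5.53×10⁻⁵ mol L⁻¹
For PbBr₂: [Br⁻] = (Ksp/[Pb²⁺])^(1/2) = 3.41×10⁻² mol L⁻¹
The smaller threshold [Br⁻] is reached first, so TlBr precipitates first.

TlBr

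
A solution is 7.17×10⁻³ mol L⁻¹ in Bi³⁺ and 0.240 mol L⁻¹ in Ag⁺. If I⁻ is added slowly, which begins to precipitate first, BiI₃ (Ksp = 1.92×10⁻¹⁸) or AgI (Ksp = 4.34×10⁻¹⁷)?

AgI

Precipitation begins when Q = Ksp.
For BiI₃: [I⁻] = (Ksp/[Bi³⁺])^(1/3) = 6.45×10⁻⁶ mol L⁻¹
For AgI: [I⁻] = (Ksp/[Ag⁺]) = 1.81×10⁻¹⁶ mol L⁻¹
The smaller threshold [I⁻] is reached first, so AgI precipitates first.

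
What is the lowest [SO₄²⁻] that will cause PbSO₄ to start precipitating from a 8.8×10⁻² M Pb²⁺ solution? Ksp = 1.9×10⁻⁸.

Precipitation begins when Q = Ksp.
PbSO₄(s) ⇌ Pb²⁺(aq) + SO₄²⁻(aq)
Ksp = [Pb²⁺][SO₄²⁻] = [SO₄²⁻](8.8×10⁻²)
[SO₄²⁻] = 1.9×10⁻⁸ / (8.8×10⁻²) = 2.2×10⁻⁷
[SO₄²⁻] = 2.2×10⁻⁷ M

2.2×10⁻⁷ M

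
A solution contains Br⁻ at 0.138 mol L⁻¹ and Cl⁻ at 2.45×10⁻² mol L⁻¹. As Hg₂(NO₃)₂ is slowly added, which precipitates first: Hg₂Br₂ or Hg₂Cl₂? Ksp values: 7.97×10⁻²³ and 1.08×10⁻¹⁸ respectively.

Precipitation begins when Q = Ksp.
For Hg₂Br₂: [Hg₂²⁺] = (Ksp/[Br⁻]^2) = 4.19×10⁻²¹ mol L⁻¹
For Hg₂Cl₂: [Hg₂²⁺] = (Ksp/[Cl⁻]^2) = 1.80×10⁻¹⁵ mol L⁻¹
Hg₂Br₂ requires the lower [Hg₂²⁺], so it precipitates first.

Hg₂Br₂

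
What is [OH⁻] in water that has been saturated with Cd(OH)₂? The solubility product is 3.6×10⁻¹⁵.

1.9×10⁻⁵ M

Cd(OH)₂(s) ⇌ Cd²⁺(aq) + 2 OH⁻(aq)
Let s be the molar solubility. Then [Cd²⁺] = s and [OH⁻] = 2s.
Ksp = [Cd²⁺][OH⁻]^2 = s · (2s)^2 = 4s^3 = 3.6×10⁻¹⁵
s = 9.7×10⁻⁶ mol/L
[OH⁻] = 2s = 1.9×10⁻⁵ mol/L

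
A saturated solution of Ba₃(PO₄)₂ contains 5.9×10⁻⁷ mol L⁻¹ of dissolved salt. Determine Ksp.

Ba₃(PO₄)₂(s) ⇌ 3 Ba²⁺(aq) + 2 PO₄³⁻(aq)
With molar solubility s: [Ba²⁺] = 3s, [PO₄³⁻] = 2s.
Ksp = [Ba²⁺]^3[PO₄³⁻]^2 = (3s)^3 · (2s)^2 = 108s^5
Ksp = 108 × (5.9×10⁻⁷)^5 = 7.7×10⁻³⁰

Ksp = 7.7×10⁻³⁰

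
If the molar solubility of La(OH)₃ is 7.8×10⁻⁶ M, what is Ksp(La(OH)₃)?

Ksp = 1.0×10⁻¹⁹

La(OH)₃(s) ⇌ La³⁺(aq) + 3 OH⁻(aq)
Call the molar solubility s, so that [La³⁺] = s and [OH⁻] = 3s.
Ksp = [La³⁺][OH⁻]^3 = s · (3s)^3 = 27s^4
Ksp = 27 × (7.8×10⁻⁶)^4 = 1.0×10⁻¹⁹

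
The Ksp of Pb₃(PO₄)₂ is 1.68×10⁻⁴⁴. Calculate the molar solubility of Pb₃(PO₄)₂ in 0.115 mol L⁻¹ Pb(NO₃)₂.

1.66×10⁻²¹ M

Pb₃(PO₄)₂(s) ⇌ 3 Pb²⁺(aq) + 2 PO₄³⁻(aq)
With Pb²⁺ already at 0.115 mol L⁻¹ and s small, take [Pb²⁺] ≈ 0.115 mol L⁻¹ and [PO₄³⁻] = 2s.
Ksp = [Pb²⁺]^3[PO₄³⁻]^2 = (0.115)^3(2s)^2
(2s)^2 = 1.68×10⁻⁴⁴ / (0.115)^3 = 1.10×10⁻⁴¹
s = 1.66×10⁻²¹ mol L⁻¹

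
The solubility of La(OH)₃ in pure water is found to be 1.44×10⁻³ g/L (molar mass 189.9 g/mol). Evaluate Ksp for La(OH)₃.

Ksp = 8.93×10⁻²⁰

s = (1.44×10⁻³ g L⁻¹)/(189.9 g mol⁻¹) = 7.5829×10⁻⁶ M
La(OH)₃(s) ⇌ La³⁺(aq) + 3 OH⁻(aq)
For each mole of La(OH)₃ that dissolves per liter, [La³⁺] = s and [OH⁻] = 3s; let s denote this solubility.
Ksp = [La³⁺][OH⁻]^3 = s · (3s)^3 = 27s^4
Ksp = 27 × (7.5829×10⁻⁶)^4 = 8.93×10⁻²⁰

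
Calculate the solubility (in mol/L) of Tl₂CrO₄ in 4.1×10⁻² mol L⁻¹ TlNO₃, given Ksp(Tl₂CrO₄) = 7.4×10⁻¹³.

4.4×10⁻¹⁰ M

Tl₂CrO₄(s) ⇌ 2 Tl⁺(aq) + CrO₄²⁻(aq)
Tl⁺ is already present at 4.1×10⁻² mol L⁻¹. If s mol/L of Tl₂CrO₄ dissolves, [CrO₄²⁻] = s while [Tl⁺] ≈ 4.1×10⁻² mol L⁻¹.
Ksp = [Tl⁺]^2[CrO₄²⁻] = (4.1×10⁻²)^2s
s = 7.4×10⁻¹³ / (4.1×10⁻²)^2 = 4.4×10⁻¹⁰
s = 4.4×10⁻¹⁰ mol L⁻¹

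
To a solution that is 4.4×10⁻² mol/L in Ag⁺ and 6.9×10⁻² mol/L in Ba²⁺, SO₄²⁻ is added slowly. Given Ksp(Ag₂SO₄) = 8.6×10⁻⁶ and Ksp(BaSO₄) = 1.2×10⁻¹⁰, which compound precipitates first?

BaSO₄

Each salt precipitates once Q = Ksp for that salt.
For Ag₂SO₄: [SO₄²⁻] = (Ksp/[Ag⁺]^2) = 4.4×10⁻³ mol/L
For BaSO₄: [SO₄²⁻] = (Ksp/[Ba²⁺]) = 1.7×10⁻⁹ mol/L
Since BaSO₄ needs less SO₄²⁻ to reach saturation, it precipitates first.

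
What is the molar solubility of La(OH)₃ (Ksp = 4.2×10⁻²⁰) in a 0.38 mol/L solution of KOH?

7.7×10⁻¹⁹ M

La(OH)₃(s) ⇌ La³⁺(aq) + 3 OH⁻(aq)
OH⁻ is already present at 0.38 mol/L. If s mol/L of La(OH)₃ dissolves, [La³⁺] = s while [OH⁻] ≈ 0.38 mol/L.
Ksp = [La³⁺][OH⁻]^3 = s(0.38)^3
s = 4.2×10⁻²⁰ / (0.38)^3 = 7.7×10⁻¹⁹
s = 7.7×10⁻¹⁹ mol/L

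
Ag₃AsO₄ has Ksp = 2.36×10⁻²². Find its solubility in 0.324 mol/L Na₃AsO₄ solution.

Ag₃AsO₄(s) ⇌ 3 Ag⁺(aq) + AsO₄³⁻(aq)
With AsO₄³⁻ already at 0.324 mol/L and s small, take [AsO₄³⁻] ≈ 0.324 mol/L and [Ag⁺] = 3s.
Ksp = [Ag⁺]^3[AsO₄³⁻] = (3s)^3(0.324)
(3s)^3 = 2.36×10⁻²² / (0.324) = 7.28×10⁻²²
s = 3.00×10⁻⁸ mol/L

3.00×10⁻⁸ M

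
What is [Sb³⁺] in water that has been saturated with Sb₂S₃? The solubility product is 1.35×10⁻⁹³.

Sb₂S₃(s) ⇌ 2 Sb³⁺(aq) + 3 S²⁻(aq)
With molar solubility s: [Sb³⁺] = 2s, [S²⁻] = 3s.
Ksp = [Sb³⁺]^2[S²⁻]^3 = (2s)^2 · (3s)^3 = 108s^5 = 1.35×10⁻⁹³
s = 1.05×10⁻¹⁹ M
[Sb³⁺] = 2s = 2.09×10⁻¹⁹ M

2.09×10⁻¹⁹ M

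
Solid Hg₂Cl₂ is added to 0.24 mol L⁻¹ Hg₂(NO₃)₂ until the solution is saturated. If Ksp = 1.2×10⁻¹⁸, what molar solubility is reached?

Hg₂Cl₂(s) ⇌ Hg₂²⁺(aq) + 2 Cl⁻(aq)
Hg₂²⁺ is already present at 0.24 mol L⁻¹. If s mol/L of Hg₂Cl₂ dissolves, [Cl⁻] = 2s while [Hg₂²⁺] ≈ 0.24 mol L⁻¹.
Ksp = [Hg₂²⁺][Cl⁻]^2 = (0.24)(2s)^2
(2s)^2 = 1.2×10⁻¹⁸ / (0.24) = 5.0×10⁻¹⁸
s = 1.1×10⁻⁹ mol L⁻¹

1.1×10⁻⁹ M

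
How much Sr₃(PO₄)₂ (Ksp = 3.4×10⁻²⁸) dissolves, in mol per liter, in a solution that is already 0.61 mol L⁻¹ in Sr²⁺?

1.9×10⁻¹⁴ M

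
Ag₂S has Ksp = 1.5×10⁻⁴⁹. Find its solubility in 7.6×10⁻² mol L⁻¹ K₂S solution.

Ag₂S(s) ⇌ 2 Ag⁺(aq) + S²⁻(aq)
With S²⁻ already at 7.6×10⁻² mol L⁻¹ and s small, take [S²⁻] ≈ 7.6×10⁻² mol L⁻¹ and [Ag⁺] = 2s.
Ksp = [Ag⁺]^2[S²⁻] = (2s)^2(7.6×10⁻²)
(2s)^2 = 1.5×10⁻⁴⁹ / (7.6×10⁻²) = 2.0×10⁻⁴⁸
s = 7.0×10⁻²⁵ mol L⁻¹

7.0×10⁻²⁵ M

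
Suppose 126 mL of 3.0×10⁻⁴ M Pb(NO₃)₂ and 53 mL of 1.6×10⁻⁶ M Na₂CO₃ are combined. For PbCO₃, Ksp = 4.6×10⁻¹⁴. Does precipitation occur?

Yes

Total volume after mixing = 126 + 53 = 179 mL.
[Pb²⁺] = (3.0×10⁻⁴)(126)/179 = 2.1×10⁻⁴ M
[CO₃²⁻] = (1.6×10⁻⁶)(53)/179 = 4.7×10⁻⁷ M
Q = [Pb²⁺][CO₃²⁻] = 1.0×10⁻¹⁰
Because Q > Ksp (1.0×10⁻¹⁰ vs 4.6×10⁻¹⁴), a precipitate of PbCO₃ forms.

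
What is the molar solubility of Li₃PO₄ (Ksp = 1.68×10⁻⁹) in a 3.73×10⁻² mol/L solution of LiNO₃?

Li₃PO₄(s) ⇌ 3 Li⁺(aq) + PO₄³⁻(aq)
With Li⁺ already at 3.73×10⁻² mol/L and s small, take [Li⁺] ≈ 3.73×10⁻² mol/L and [PO₄³⁻] = s.
Ksp = [Li⁺]^3[PO₄³⁻] = (3.73×10⁻²)^3s
s = 1.68×10⁻⁹ / (3.73×10⁻²)^3 = 3.24×10⁻⁵
s = 3.24×10⁻⁵ mol/L

3.24×10⁻⁵ M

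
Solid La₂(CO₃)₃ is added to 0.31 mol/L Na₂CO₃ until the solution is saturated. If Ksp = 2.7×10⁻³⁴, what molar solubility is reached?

La₂(CO₃)₃(s) ⇌ 2 La³⁺(aq) + 3 CO₃²⁻(aq)
With CO₃²⁻ already at 0.31 mol/L and s small, take [CO₃²⁻] ≈ 0.31 mol/L and [La³⁺] = 2s.
Ksp = [La³⁺]^2[CO₃²⁻]^3 = (2s)^2(0.31)^3
(2s)^2 = 2.7×10⁻³⁴ / (0.31)^3 = 9.1×10⁻³³
s = 4.8×10⁻¹⁷ mol/L

4.8×10⁻¹⁷ M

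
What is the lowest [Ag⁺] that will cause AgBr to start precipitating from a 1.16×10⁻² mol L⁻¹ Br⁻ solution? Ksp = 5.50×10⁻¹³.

The threshold for precipitation is Q = Ksp.
AgBr(s) ⇌ Ag⁺(aq) + Br⁻(aq)
Ksp = [Ag⁺][Br⁻] = [Ag⁺](1.16×10⁻²)
[Ag⁺] = 5.50×10⁻¹³ / (1.16×10⁻²) = 4.74×10⁻¹¹
[Ag⁺] = 4.74×10⁻¹¹ mol L⁻¹

4.74×10⁻¹¹ M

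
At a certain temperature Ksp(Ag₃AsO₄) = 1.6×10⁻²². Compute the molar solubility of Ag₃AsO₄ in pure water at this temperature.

Ag₃AsO₄(s) ⇌ 3 Ag⁺(aq) + AsO₄³⁻(aq)
Let s be the molar solubility. Then [Ag⁺] = 3s and [AsO₄³⁻] = s.
Ksp = [Ag⁺]^3[AsO₄³⁻] = (3s)^3 · s = 27s^4
27s^4 = 1.6×10⁻²²  ⇒  s^4 = 5.9×10⁻²⁴
s = (5.9×10⁻²⁴)^(1/4) = 1.6×10⁻⁶ M

1.6×10⁻⁶ M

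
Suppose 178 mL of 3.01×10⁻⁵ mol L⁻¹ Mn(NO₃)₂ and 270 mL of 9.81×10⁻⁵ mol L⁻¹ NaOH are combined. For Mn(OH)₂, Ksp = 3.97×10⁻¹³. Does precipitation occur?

No

The combined volume is 448 mL.
[Mn²⁺] = (3.01×10⁻⁵)(178)/448 = 1.20×10⁻⁵ mol L⁻¹
[OH⁻] = (9.81×10⁻⁵)(270)/448 = 5.91×10⁻⁵ mol L⁻¹
Q = [Mn²⁺][OH⁻]^2 = 4.18×10⁻¹⁴
Q = 4.18×10⁻¹⁴ < Ksp = 3.97×10⁻¹³, so the solution is unsaturated and no precipitate forms.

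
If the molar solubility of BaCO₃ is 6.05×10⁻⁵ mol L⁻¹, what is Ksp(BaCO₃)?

BaCO₃(s) ⇌ Ba²⁺(aq) + CO₃²⁻(aq)
Let s be the molar solubility. Then [Ba²⁺] = s and [CO₃²⁻] = s.
Ksp = [Ba²⁺][CO₃²⁻] = s · s = s^2
Ksp = (6.05×10⁻⁵)^2 = 3.66×10⁻⁹

Ksp = 3.66×10⁻⁹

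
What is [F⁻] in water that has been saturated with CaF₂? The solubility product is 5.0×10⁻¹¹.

4.6×10⁻⁴ M

CaF₂(s) ⇌ Ca²⁺(aq) + 2 F⁻(aq)
With molar solubility s: [Ca²⁺] = s, [F⁻] = 2s.
Ksp = [Ca²⁺][F⁻]^2 = s · (2s)^2 = 4s^3 = 5.0×10⁻¹¹
s = 2.3×10⁻⁴ mol/L
[F⁻] = 2s = 4.6×10⁻⁴ mol/L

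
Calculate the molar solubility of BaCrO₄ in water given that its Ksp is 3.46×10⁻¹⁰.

BaCrO₄(s) ⇌ Ba²⁺(aq) + CrO₄²⁻(aq)
If s mol/L of BaCrO₄ dissolves, [Ba²⁺] = s and [CrO₄²⁻] = s.
Ksp = [Ba²⁺][CrO₄²⁻] = s · s = s^2
s^2 = 3.46×10⁻¹⁰
s = 1.86×10⁻⁵ mol L⁻¹

1.86×10⁻⁵ M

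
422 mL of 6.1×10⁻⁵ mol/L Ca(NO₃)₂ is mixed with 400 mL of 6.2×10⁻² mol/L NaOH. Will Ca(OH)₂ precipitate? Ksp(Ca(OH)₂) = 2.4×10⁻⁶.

After mixing, V = 422 mL + 400 mL = 822 mL.
[Ca²⁺] = (6.1×10⁻⁵)(422)/822 = 3.1×10⁻⁵ mol/L
[OH⁻] = (6.2×10⁻²)(400)/822 = 3.0×10⁻² mol/L
Q = [Ca²⁺][OH⁻]^2 = 2.9×10⁻⁸
Q < Ksp (2.9×10⁻⁸ vs 2.4×10⁻⁶); the solution remains unsaturated and no precipitate forms.

No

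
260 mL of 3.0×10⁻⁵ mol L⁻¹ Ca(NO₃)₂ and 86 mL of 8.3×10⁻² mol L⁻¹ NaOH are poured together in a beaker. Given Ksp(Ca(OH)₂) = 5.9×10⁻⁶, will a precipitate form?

After mixing, V = 260 mL + 86 mL = 346 mL.
[Ca²⁺] = (3.0×10⁻⁵)(260)/346 = 2.3×10⁻⁵ mol L⁻¹
[OH⁻] = (8.3×10⁻²)(86)/346 = 2.1×10⁻² mol L⁻¹
Q = [Ca²⁺][OH⁻]^2 = 9.6×10⁻⁹
Q < Ksp (9.6×10⁻⁹ vs 5.9×10⁻⁶); the solution remains unsaturated and no precipitate forms.

No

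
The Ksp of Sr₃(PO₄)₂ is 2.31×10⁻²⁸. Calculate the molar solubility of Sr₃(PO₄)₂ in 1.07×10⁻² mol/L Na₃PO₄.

4.21×10⁻⁹ M

Sr₃(PO₄)₂(s) ⇌ 3 Sr²⁺(aq) + 2 PO₄³⁻(aq)
Let s be the solubility of Sr₃(PO₄)₂ here. The common ion gives [PO₄³⁻] ≈ 1.07×10⁻² mol/L, and [Sr²⁺] = 3s.
Ksp = [Sr²⁺]^3[PO₄³⁻]^2 = (3s)^3(1.07×10⁻²)^2
(3s)^3 = 2.31×10⁻²⁸ / (1.07×10⁻²)^2 = 2.02×10⁻²⁴
s = 4.21×10⁻⁹ mol/L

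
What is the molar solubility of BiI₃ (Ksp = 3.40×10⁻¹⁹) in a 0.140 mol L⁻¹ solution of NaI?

BiI₃(s) ⇌ Bi³⁺(aq) + 3 I⁻(aq)
I⁻ is already present at 0.140 mol L⁻¹. If s mol/L of BiI₃ dissolves, [Bi³⁺] = s while [I⁻] ≈ 0.140 mol L⁻¹.
Ksp = [Bi³⁺][I⁻]^3 = s(0.140)^3
s = 3.40×10⁻¹⁹ / (0.140)^3 = 1.24×10⁻¹⁶
s = 1.24×10⁻¹⁶ mol L⁻¹

1.24×10⁻¹⁶ M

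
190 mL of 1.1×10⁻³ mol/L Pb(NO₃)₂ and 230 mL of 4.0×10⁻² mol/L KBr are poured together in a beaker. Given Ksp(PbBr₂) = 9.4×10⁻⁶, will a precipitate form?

No

Total volume after mixing = 190 + 230 = 420 mL.
[Pb²⁺] = (1.1×10⁻³)(190)/420 = 5.0×10⁻⁴ mol/L
[Br⁻] = (4.0×10⁻²)(230)/420 = 2.2×10⁻² mol/L
Q = [Pb²⁺][Br⁻]^2 = 2.4×10⁻⁷
Q < Ksp (2.4×10⁻⁷ vs 9.4×10⁻⁶); the solution remains unsaturated and no precipitate forms.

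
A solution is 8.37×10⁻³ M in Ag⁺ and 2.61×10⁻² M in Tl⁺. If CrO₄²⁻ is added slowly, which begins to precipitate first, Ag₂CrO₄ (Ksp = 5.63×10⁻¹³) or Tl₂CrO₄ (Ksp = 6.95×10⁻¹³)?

Tl₂CrO₄

Each salt precipitates once Q = Ksp for that salt.
For Ag₂CrO₄: [CrO₄²⁻] = (Ksp/[Ag⁺]^2) = 8.04×10⁻⁹ M
For Tl₂CrO₄: [CrO₄²⁻] = (Ksp/[Tl⁺]^2) = 1.02×10⁻⁹ M
The smaller threshold [CrO₄²⁻] is reached first, so Tl₂CrO₄ precipitates first.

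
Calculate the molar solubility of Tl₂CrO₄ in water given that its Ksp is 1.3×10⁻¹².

6.9×10⁻⁵ M

Tl₂CrO₄(s) ⇌ 2 Tl⁺(aq) + CrO₄²⁻(aq)
If s mol/L of Tl₂CrO₄ dissolves, [Tl⁺] = 2s and [CrO₄²⁻] = s.
Ksp = [Tl⁺]^2[CrO₄²⁻] = (2s)^2 · s = 4s^3
4s^3 = 1.3×10⁻¹²  ⇒  s^3 = 3.3×10⁻¹³
s = 6.9×10⁻⁵ mol L⁻¹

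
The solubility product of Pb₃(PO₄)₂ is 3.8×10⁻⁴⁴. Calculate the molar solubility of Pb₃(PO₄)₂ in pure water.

Pb₃(PO₄)₂(s) ⇌ 3 Pb²⁺(aq) + 2 PO₄³⁻(aq)
Call the molar solubility s, so that [Pb²⁺] = 3s and [PO₄³⁻] = 2s.
Ksp = [Pb²⁺]^3[PO₄³⁻]^2 = (3s)^3 · (2s)^2 = 108s^5
108s^5 = 3.8×10⁻⁴⁴  ⇒  s^5 = 3.5×10⁻⁴⁶
s = (3.5×10⁻⁴⁶)^(1/5) = 8.1×10⁻¹⁰ mol L⁻¹

8.1×10⁻¹⁰ M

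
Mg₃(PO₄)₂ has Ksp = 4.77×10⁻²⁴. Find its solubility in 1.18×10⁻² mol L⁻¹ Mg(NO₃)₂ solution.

8.52×10⁻¹⁰ M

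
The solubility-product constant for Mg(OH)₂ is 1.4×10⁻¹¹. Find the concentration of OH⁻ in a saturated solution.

3.0×10⁻⁴ M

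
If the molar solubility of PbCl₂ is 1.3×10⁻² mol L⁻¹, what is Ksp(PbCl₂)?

Ksp = 8.8×10⁻⁶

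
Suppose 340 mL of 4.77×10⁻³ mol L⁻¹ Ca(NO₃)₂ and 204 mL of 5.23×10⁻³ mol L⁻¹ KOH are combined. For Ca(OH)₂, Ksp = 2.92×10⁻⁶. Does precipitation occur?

After mixing, V = 340 mL + 204 mL = 544 mL.
[Ca²⁺] = (4.77×10⁻³)(340)/544 = 2.98×10⁻³ mol L⁻¹
[OH⁻] = (5.23×10⁻³)(204)/544 = 1.96×10⁻³ mol L⁻¹
Q = [Ca²⁺][OH⁻]^2 = 1.15×10⁻⁸
Q = 1.15×10⁻⁸ < Ksp = 2.92×10⁻⁶, so the solution is unsaturated and no precipitate forms.

No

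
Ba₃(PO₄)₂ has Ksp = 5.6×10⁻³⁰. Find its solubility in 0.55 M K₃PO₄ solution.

8.8×10⁻¹¹ M

Ba₃(PO₄)₂(s) ⇌ 3 Ba²⁺(aq) + 2 PO₄³⁻(aq)
With PO₄³⁻ already at 0.55 M and s small, take [PO₄³⁻] ≈ 0.55 M and [Ba²⁺] = 3s.
Ksp = [Ba²⁺]^3[PO₄³⁻]^2 = (3s)^3(0.55)^2
(3s)^3 = 5.6×10⁻³⁰ / (0.55)^2 = 1.9×10⁻²⁹
s = 8.8×10⁻¹¹ M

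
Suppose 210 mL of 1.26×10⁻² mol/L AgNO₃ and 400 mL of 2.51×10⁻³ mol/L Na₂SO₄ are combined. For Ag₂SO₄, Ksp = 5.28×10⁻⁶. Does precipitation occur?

No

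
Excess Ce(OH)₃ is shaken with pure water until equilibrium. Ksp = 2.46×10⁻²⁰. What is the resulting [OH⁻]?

1.65×10⁻⁵ M

Ce(OH)₃(s) ⇌ Ce³⁺(aq) + 3 OH⁻(aq)
Let s be the molar solubility. Then [Ce³⁺] = s and [OH⁻] = 3s.
Ksp = [Ce³⁺][OH⁻]^3 = s · (3s)^3 = 27s^4 = 2.46×10⁻²⁰
s = 5.49×10⁻⁶ M
[OH⁻] = 3s = 1.65×10⁻⁵ M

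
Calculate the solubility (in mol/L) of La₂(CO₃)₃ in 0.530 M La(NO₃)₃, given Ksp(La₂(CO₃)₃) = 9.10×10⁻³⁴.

4.93×10⁻¹² M

La₂(CO₃)₃(s) ⇌ 2 La³⁺(aq) + 3 CO₃²⁻(aq)
La³⁺ is already present at 0.530 M. If s mol/L of La₂(CO₃)₃ dissolves, [CO₃²⁻] = 3s while [La³⁺] ≈ 0.530 M.
Ksp = [La³⁺]^2[CO₃²⁻]^3 = (0.530)^2(3s)^3
(3s)^3 = 9.10×10⁻³⁴ / (0.530)^2 = 3.24×10⁻³³
s = 4.93×10⁻¹² M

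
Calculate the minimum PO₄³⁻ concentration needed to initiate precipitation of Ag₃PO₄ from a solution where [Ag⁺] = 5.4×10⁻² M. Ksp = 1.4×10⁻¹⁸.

8.9×10⁻¹⁵ M

The threshold for precipitation is Q = Ksp.
Ag₃PO₄(s) ⇌ 3 Ag⁺(aq) + PO₄³⁻(aq)
Ksp = [Ag⁺]^3[PO₄³⁻] = [PO₄³⁻](5.4×10⁻²)^3
[PO₄³⁻] = 1.4×10⁻¹⁸ / (5.4×10⁻²)^3 = 8.9×10⁻¹⁵
[PO₄³⁻] = 8.9×10⁻¹⁵ M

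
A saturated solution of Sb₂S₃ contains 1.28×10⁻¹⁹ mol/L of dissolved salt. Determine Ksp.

Ksp = 3.71×10⁻⁹³

Sb₂S₃(s) ⇌ 2 Sb³⁺(aq) + 3 S²⁻(aq)
Let s be the molar solubility. Then [Sb³⁺] = 2s and [S²⁻] = 3s.
Ksp = [Sb³⁺]^2[S²⁻]^3 = (2s)^2 · (3s)^3 = 108s^5
Ksp = 108 × (1.28×10⁻¹⁹)^5 = 3.71×10⁻⁹³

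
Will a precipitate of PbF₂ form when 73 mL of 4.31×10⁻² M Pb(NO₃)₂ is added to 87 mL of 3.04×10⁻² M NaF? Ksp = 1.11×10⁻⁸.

The combined volume is 160 mL.
[Pb²⁺] = (4.31×10⁻²)(73)/160 = 1.97×10⁻² M
[F⁻] = (3.04×10⁻²)(87)/160 = 1.65×10⁻² M
Q = [Pb²⁺][F⁻]^2 = 5.37×10⁻⁶
Q = 5.37×10⁻⁶ > Ksp = 1.11×10⁻⁸, so the solution is supersaturated and PbF₂ precipitates.

Yes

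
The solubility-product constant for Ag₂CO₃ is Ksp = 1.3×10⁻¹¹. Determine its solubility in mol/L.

Ag₂CO₃(s) ⇌ 2 Ag⁺(aq) + CO₃²⁻(aq)
If s mol/L of Ag₂CO₃ dissolves, [Ag⁺] = 2s and [CO₃²⁻] = s.
Ksp = [Ag⁺]^2[CO₃²⁻] = (2s)^2 · s = 4s^3
4s^3 = 1.3×10⁻¹¹  ⇒  s^3 = 3.3×10⁻¹²
Taking the 3rd root, s = 1.5×10⁻⁴ mol/L.

1.5×10⁻⁴ M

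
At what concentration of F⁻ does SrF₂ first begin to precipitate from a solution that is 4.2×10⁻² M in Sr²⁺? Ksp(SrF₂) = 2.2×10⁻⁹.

Precipitation begins when Q = Ksp.
SrF₂(s) ⇌ Sr²⁺(aq) + 2 F⁻(aq)
Ksp = [Sr²⁺][F⁻]^2 = [F⁻]^2(4.2×10⁻²)
[F⁻]^2 = 2.2×10⁻⁹ / (4.2×10⁻²) = 5.2×10⁻⁸
[F⁻] = 2.3×10⁻⁴ M

2.3×10⁻⁴ M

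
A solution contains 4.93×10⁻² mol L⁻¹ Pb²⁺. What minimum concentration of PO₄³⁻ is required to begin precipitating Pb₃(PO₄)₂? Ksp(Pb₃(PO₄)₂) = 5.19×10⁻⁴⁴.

2.08×10⁻²⁰ M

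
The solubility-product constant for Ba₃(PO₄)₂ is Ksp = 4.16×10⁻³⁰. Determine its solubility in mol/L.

Ba₃(PO₄)₂(s) ⇌ 3 Ba²⁺(aq) + 2 PO₄³⁻(aq)
For each mole of Ba₃(PO₄)₂ that dissolves per liter, [Ba²⁺] = 3s and [PO₄³⁻] = 2s; let s denote this solubility.
Ksp = [Ba²⁺]^3[PO₄³⁻]^2 = (3s)^3 · (2s)^2 = 108s^5
108s^5 = 4.16×10⁻³⁰  ⇒  s^5 = 3.85×10⁻³²
s = 5.21×10⁻⁷ M

5.21×10⁻⁷ M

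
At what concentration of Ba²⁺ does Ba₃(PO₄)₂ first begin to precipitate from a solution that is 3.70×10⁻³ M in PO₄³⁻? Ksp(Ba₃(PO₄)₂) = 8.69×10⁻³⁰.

8.59×10⁻⁹ M

The threshold for precipitation is Q = Ksp.
Ba₃(PO₄)₂(s) ⇌ 3 Ba²⁺(aq) + 2 PO₄³⁻(aq)
Ksp = [Ba²⁺]^3[PO₄³⁻]^2 = [Ba²⁺]^3(3.70×10⁻³)^2
[Ba²⁺]^3 = 8.69×10⁻³⁰ / (3.70×10⁻³)^2 = 6.35×10⁻²⁵
[Ba²⁺] = 8.59×10⁻⁹ M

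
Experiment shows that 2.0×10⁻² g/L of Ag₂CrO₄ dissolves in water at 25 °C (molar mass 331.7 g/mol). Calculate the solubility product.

Ksp = 8.8×10⁻¹³

Convert to molarity: s = 2.0×10⁻² / 331.7 = 6.030×10⁻⁵ mol/L
Ag₂CrO₄(s) ⇌ 2 Ag⁺(aq) + CrO₄²⁻(aq)
With molar solubility s: [Ag⁺] = 2s, [CrO₄²⁻] = s.
Ksp = [Ag⁺]^2[CrO₄²⁻] = (2s)^2 · s = 4s^3
Ksp = 4 × (6.030×10⁻⁵)^3 = 8.8×10⁻¹³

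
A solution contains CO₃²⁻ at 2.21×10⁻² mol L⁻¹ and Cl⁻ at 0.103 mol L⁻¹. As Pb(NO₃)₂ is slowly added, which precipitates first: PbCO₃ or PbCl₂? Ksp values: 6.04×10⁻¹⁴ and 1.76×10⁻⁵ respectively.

PbCO₃

Precipitation begins when Q = Ksp.
For PbCO₃: [Pb²⁺] = (Ksp/[CO₃²⁻]) = 2.73×10⁻¹² mol L⁻¹
For PbCl₂: [Pb²⁺] = (Ksp/[Cl⁻]^2) = 1.66×10⁻³ mol L⁻¹
The smaller threshold [Pb²⁺] is reached first, so PbCO₃ precipitates first.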